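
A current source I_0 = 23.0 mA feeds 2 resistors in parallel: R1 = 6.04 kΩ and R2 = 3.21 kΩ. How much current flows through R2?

With just two branches, the current splits inversely with resistance.
So I = 23.0 × 6.04/9.250 = 15.02 mA.

I ≈ 15.0 mA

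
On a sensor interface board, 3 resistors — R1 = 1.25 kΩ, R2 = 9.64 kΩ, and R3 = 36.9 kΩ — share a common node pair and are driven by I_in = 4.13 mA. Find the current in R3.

I ≈ 0.120 mA

ΣG = 1/1.25 + 1/9.64 + 1/36.9 = 0.9308.
Current divider: I(R3) = I_in · G_k/ΣG = 4.13 × (0.02710/0.9308) = 4.13 × 0.02911 = 0.1202 mA.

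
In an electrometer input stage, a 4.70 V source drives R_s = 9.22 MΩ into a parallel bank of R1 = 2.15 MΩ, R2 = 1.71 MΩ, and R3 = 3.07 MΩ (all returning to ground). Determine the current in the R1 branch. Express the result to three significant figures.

Parallel bank: R_p = 1/(1/2.15 + 1/1.71 + 1/3.07) = 0.7269 MΩ.
Node voltage V_A = V_CC · R_p/(R_s + R_p) = 4.70 × 0.07308 = 0.3435 V.
I(R1) = V_A / R1 = 0.3435/2.15 = 0.1598 µA.
(Equivalently: I_total = 0.4725 µA, then current-divider fraction G_k/ΣG = 0.3381.)

I ≈ 0.160 µA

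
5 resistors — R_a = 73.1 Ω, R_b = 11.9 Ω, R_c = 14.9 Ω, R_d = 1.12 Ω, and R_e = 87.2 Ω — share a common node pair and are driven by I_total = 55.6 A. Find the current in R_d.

I ≈ 46.4 A

Conductances: ΣG = 1/73.1 + 1/11.9 + 1/14.9 + 1/1.12 + 1/87.2 = 1.069 (1/Ω).
By the current-divider rule, I = I_total · G_k/ΣG = 55.6 × 0.8351 = 46.43 A.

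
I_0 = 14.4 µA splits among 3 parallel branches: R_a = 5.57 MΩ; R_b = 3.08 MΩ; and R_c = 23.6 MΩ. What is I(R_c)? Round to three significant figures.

I ≈ 1.12 µA

Conductances: ΣG = 1/5.57 + 1/3.08 + 1/23.6 = 0.5466 (1/MΩ).
By the current-divider rule, I = I_0 · G_k/ΣG = 14.4 × 0.07752 = 1.116 µA.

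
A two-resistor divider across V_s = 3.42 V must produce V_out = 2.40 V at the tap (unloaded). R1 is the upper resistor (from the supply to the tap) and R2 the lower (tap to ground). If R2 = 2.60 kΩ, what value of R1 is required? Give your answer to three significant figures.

Required fraction k = V_out/V_s = 0.7018.
R1 = R2·(1/k − 1) = 2.60 × 0.4250 = 1.105 kΩ.

R1 ≈ 1.11 kΩ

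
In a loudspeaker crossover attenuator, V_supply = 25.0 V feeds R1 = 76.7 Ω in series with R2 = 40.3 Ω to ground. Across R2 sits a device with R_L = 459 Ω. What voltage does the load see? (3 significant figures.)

R2 ‖ R_L = (40.3 × 459)/(40.3 + 459) = 37.05 Ω.
Then V_out = V_supply · R2'/(R1 + R2') = 25.0 × 37.05/113.7 = 8.142 V.

V_out ≈ 8.14 V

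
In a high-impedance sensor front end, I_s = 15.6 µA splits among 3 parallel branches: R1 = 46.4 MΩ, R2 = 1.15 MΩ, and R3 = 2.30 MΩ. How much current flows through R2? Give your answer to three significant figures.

I ≈ 10.2 µA

Total conductance ΣG = 1/46.4 + 1/1.15 + 1/2.30 = 1.326 (units of 1/MΩ).
By the current-divider rule, I = I_s · G_k/ΣG = 15.6 × 0.6558 = 10.23 µA.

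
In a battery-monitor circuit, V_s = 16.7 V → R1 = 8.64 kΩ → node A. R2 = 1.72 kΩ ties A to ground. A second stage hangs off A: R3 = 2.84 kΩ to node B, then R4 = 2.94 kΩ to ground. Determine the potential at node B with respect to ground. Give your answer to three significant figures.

V_B ≈ 1.13 V

The second stage (R3 + R4 = 5.780 kΩ) loads node A in parallel with R2.
R2 ‖ (R3+R4) = 1.326 kΩ.
So V_A = 16.7 × 0.1330 = 2.221 V.
Stage 2 is unloaded, so V_B = V_A · R4/(R3+R4) = 2.221 × 2.94/5.780 = 1.130 V.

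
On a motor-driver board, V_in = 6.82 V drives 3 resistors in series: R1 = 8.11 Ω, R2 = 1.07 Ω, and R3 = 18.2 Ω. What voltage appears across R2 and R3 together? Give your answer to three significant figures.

V ≈ 4.80 V

Total series resistance ΣR = 8.11 + 1.07 + 18.2 = 27.38 Ω.
R_{R2..R3} = 1.07 + 18.2 = 19.27 Ω.
By the voltage-divider rule, V = 6.82 × 19.27/27.38 = 4.800 V.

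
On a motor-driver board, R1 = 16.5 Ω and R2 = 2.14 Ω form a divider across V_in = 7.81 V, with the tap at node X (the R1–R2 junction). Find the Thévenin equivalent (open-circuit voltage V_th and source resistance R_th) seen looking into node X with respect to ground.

Open-circuit (no load on X): V_th = V_in · R2/(R1 + R2) = 7.81 × 2.14/(16.50 + 2.14) = 0.8966 V.
With V_in suppressed (replaced by a short), R_th = R1 ‖ R2 = (16.50 × 2.14)/(16.50 + 2.14) = 1.894 Ω.

V_th ≈ 0.897 V, R_th ≈ 1.89 Ω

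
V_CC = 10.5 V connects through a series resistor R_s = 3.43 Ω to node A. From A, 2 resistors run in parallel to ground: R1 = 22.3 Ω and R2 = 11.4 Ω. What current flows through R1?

Parallel bank: R_p = 1/(1/22.3 + 1/11.4) = 7.544 Ω.
V_A by voltage divider: V_A = 10.5 × 7.544/(3.43 + 7.544) = 7.218 V.
I(R1) = V_A / R1 = 7.218/22.3 = 0.3237 A.

I ≈ 0.324 A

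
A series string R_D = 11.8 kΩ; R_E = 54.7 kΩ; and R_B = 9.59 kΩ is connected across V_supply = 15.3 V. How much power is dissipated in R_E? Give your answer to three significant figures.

ΣR = 76.09 kΩ → I = 15.3/76.09 = 0.2011 mA.
P = I²R = 0.04043 × 54.7 = 2.212 mW.

P ≈ 2.21 mW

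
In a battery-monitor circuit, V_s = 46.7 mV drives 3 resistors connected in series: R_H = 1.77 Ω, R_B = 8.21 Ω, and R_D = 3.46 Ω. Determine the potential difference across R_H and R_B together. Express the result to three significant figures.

V ≈ 34.7 mV

Total series resistance ΣR = 1.77 + 8.21 + 3.46 = 13.44 Ω.
R_{R_H..R_B} = 1.77 + 8.21 = 9.980 Ω.
Voltage divider: V = V_s · (9.980 / 13.44) = 46.7 × 0.7426 = 34.68 mV.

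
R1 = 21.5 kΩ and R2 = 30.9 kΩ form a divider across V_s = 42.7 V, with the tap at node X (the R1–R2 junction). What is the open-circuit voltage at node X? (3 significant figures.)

V_th is the unloaded tap voltage: V_s · R2/(R1+R2) = 42.7 × 0.5897 = 25.18 V.

V_th ≈ 25.2 V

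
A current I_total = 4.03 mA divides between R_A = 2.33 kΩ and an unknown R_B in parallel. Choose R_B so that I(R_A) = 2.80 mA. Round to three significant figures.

In a two-way split, I_A/I_total = R_B/(R_A + R_B).
2.80/4.03 = R_B/(R_A + R_B) → R_B = R_A · (0.6948)/(1 − 0.6948) = 2.33 × 2.276 = 5.304 kΩ.

R_B ≈ 5.30 kΩ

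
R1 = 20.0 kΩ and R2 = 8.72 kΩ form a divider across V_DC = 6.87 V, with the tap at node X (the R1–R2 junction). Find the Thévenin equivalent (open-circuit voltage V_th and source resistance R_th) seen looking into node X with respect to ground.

V_th ≈ 2.09 V, R_th ≈ 6.07 kΩ

Open-circuit (no load on X): V_th = V_DC · R2/(R1 + R2) = 6.87 × 8.72/(20.00 + 8.72) = 2.086 V.
Zeroing V_DC shorts the top of R1 to ground, so R_th = R1 ‖ R2 = 6.072 kΩ.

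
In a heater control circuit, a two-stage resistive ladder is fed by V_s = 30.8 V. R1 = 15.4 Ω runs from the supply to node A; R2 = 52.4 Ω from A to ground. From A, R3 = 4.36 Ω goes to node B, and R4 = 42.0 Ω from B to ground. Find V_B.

V_B ≈ 17.2 V

The second stage (R3 + R4 = 46.36 Ω) loads node A in parallel with R2.
Effective lower resistance at A: R2 ‖ 46.36 = 24.60 Ω.
V_A = 30.8 × 24.60/(15.4 + 24.60) = 18.94 V.
Then the unloaded second divider: V_B = V_A × R4/(R3+R4) = 18.94 × 0.9060 = 17.16 V.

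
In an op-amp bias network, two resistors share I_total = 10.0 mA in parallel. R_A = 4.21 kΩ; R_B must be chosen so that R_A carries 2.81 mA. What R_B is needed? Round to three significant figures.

R_B ≈ 1.65 kΩ

The fraction through R_A equals R_B/(R_A+R_B).
With f = 0.2810, R_B = R_A · f/(1−f) = 4.21 × 0.3908 = 1.645 kΩ.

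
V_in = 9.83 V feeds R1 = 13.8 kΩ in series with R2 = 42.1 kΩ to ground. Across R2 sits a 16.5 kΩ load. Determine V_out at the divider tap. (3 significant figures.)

V_out ≈ 4.54 V

First combine the lower leg with the load: R2 ‖ R_L = 11.85 kΩ.
Now apply the divider: V_out = 9.83 × 0.4621 = 4.542 V.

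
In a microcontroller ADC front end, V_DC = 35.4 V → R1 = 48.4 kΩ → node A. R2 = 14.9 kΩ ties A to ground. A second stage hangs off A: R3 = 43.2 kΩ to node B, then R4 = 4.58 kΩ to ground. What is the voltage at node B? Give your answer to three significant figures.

Looking into the second stage from A: R3 + R4 = 47.78 kΩ appears in parallel with R2.
Effective lower resistance at A: R2 ‖ 47.78 = 11.36 kΩ.
V_A = 35.4 × 11.36/(48.4 + 11.36) = 6.728 V.
Stage 2 is unloaded, so V_B = V_A · R4/(R3+R4) = 6.728 × 4.58/47.78 = 0.6450 V.

V_B ≈ 0.645 V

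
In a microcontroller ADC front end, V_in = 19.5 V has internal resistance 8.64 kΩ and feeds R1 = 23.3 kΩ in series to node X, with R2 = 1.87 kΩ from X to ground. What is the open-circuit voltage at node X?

V_th ≈ 1.08 V

R1' = 8.64 + 23.3 = 31.94 kΩ (source resistance + R1).
V_th is the unloaded tap voltage: V_in · R2/(R1'+R2) = 19.5 × 0.05531 = 1.079 V.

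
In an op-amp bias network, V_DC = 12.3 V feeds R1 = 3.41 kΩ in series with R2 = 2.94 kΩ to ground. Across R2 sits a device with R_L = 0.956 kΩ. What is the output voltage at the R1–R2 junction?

First combine the lower leg with the load: R2 ‖ R_L = 0.7214 kΩ.
Voltage divider with the loaded lower leg: V_out = 12.3 × 0.7214/(3.41 + 0.7214) = 12.3 × 0.1746 = 2.148 V.

V_out ≈ 2.15 V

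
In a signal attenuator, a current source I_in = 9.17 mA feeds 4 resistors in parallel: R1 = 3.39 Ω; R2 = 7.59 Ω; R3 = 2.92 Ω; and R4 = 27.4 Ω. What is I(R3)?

I ≈ 3.90 mA

Total conductance ΣG = 1/3.39 + 1/7.59 + 1/2.92 + 1/27.4 = 0.8057 (units of 1/Ω).
By the current-divider rule, I = I_in · G_k/ΣG = 9.17 × 0.4251 = 3.898 mA.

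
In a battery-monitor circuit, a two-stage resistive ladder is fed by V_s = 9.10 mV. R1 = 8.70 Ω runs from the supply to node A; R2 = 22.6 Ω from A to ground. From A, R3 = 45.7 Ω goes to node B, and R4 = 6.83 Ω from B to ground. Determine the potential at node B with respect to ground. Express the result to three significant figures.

V_B ≈ 0.763 mV

Node A sees R2 in parallel with the series input of stage 2, R3 + R4 = 52.53 Ω.
R2 ‖ (R3+R4) = 15.80 Ω.
So V_A = 9.10 × 0.6449 = 5.869 mV.
Stage 2 is unloaded, so V_B = V_A · R4/(R3+R4) = 5.869 × 6.83/52.53 = 0.7631 mV.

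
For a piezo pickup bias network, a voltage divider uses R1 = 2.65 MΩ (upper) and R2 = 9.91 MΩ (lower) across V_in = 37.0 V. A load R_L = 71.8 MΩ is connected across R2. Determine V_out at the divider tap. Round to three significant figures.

V_out ≈ 28.4 V

The load sits in parallel with R2, giving an effective lower resistance R2' = R2·R_L/(R2+R_L) = 8.708 MΩ.
Now apply the divider: V_out = 37.0 × 0.7667 = 28.37 V.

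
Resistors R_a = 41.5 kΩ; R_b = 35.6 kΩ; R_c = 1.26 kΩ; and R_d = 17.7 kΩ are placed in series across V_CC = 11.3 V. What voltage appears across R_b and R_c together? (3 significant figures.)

V ≈ 4.34 V

Total series resistance ΣR = 41.5 + 35.6 + 1.26 + 17.7 = 96.06 kΩ.
R_{R_b..R_c} = 35.6 + 1.26 = 36.86 kΩ.
Voltage divider: V = V_CC · (36.86 / 96.06) = 11.3 × 0.3837 = 4.336 V.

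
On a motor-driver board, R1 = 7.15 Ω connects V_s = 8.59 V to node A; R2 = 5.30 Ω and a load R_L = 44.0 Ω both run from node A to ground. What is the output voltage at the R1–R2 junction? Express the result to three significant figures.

V_out ≈ 3.42 V

First combine the lower leg with the load: R2 ‖ R_L = 4.730 Ω.
Voltage divider with the loaded lower leg: V_out = 8.59 × 4.730/(7.15 + 4.730) = 8.59 × 0.3982 = 3.420 V.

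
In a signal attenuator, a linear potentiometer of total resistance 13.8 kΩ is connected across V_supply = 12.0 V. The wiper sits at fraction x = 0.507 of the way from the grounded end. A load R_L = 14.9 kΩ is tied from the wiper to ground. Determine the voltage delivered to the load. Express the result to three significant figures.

Lower segment x·R_p = 6.997 kΩ; upper segment (1−x)·R_p = 6.803 kΩ.
(x·R_p) ‖ R_L = 4.761 kΩ.
Then V_out = V_supply · 4.761/(6.803 + 4.761) = 4.940 V.

V_out ≈ 4.94 V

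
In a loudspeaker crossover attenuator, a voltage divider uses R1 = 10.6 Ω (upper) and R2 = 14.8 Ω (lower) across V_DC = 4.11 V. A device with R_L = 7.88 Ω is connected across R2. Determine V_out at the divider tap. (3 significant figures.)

R2 ‖ R_L = (14.8 × 7.88)/(14.8 + 7.88) = 5.142 Ω.
Now apply the divider: V_out = 4.11 × 0.3266 = 1.343 V.

V_out ≈ 1.34 V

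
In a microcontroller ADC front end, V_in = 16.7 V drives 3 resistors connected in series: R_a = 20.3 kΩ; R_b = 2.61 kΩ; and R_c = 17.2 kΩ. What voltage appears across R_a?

Total series resistance ΣR = 20.3 + 2.61 + 17.2 = 40.11 kΩ.
Voltage divider: V = V_in · (20.30 / 40.11) = 16.7 × 0.5061 = 8.452 V.

V ≈ 8.45 V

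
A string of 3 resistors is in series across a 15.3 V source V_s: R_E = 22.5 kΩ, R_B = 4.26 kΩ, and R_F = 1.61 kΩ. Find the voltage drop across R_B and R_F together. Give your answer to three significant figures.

V ≈ 3.17 V

Series total: ΣR = 22.5 + 4.26 + 1.61 = 28.37 kΩ.
R_{R_B..R_F} = 4.26 + 1.61 = 5.870 kΩ.
By the voltage-divider rule, V = 15.3 × 5.870/28.37 = 3.166 V.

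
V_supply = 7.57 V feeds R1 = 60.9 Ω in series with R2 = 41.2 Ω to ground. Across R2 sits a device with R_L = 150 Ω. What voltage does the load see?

V_out ≈ 2.62 V

The load sits in parallel with R2, giving an effective lower resistance R2' = R2·R_L/(R2+R_L) = 32.32 Ω.
Now apply the divider: V_out = 7.57 × 0.3467 = 2.625 V.
(Unloaded it would be 3.05 V; the load pulls it down.)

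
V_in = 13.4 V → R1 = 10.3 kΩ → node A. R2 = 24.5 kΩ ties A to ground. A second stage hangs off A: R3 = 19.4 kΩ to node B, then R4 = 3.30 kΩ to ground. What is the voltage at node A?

V_A ≈ 7.15 V

Node A sees R2 in parallel with the series input of stage 2, R3 + R4 = 22.70 kΩ.
R2 ‖ (R3+R4) = 11.78 kΩ.
First divider: V_A = V_in · 11.78/(10.3 + 11.78) = 7.150 V.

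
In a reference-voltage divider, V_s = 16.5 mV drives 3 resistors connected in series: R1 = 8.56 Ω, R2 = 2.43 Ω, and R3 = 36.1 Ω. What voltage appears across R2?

V ≈ 0.851 mV

ΣR = 8.56 + 2.43 + 36.1 = 47.09 Ω.
Voltage divider: V = V_s · (2.430 / 47.09) = 16.5 × 0.05160 = 0.8515 mV.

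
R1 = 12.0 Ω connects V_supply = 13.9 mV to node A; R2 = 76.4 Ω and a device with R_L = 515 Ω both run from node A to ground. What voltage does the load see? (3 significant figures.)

R2 ‖ R_L = (76.4 × 515)/(76.4 + 515) = 66.53 Ω.
Voltage divider with the loaded lower leg: V_out = 13.9 × 66.53/(12.0 + 66.53) = 13.9 × 0.8472 = 11.78 mV.
(Unloaded it would be 12.0 mV; the load pulls it down.)

V_out ≈ 11.8 mV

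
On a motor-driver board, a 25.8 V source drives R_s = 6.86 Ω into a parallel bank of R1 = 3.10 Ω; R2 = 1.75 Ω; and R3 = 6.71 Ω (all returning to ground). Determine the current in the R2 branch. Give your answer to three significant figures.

Equivalent of the parallel group: R_p = 0.9587 Ω.
V_A by voltage divider: V_A = 25.8 × 0.9587/(6.86 + 0.9587) = 3.164 V.
I(R2) = V_A / R2 = 3.164/1.75 = 1.808 A.

I ≈ 1.81 A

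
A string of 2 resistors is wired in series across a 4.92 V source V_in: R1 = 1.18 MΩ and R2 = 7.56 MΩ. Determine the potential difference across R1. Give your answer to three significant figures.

V ≈ 0.664 V

Series total: ΣR = 1.18 + 7.56 = 8.740 MΩ.
Voltage divider: V = V_in · (1.180 / 8.740) = 4.92 × 0.1350 = 0.6643 V.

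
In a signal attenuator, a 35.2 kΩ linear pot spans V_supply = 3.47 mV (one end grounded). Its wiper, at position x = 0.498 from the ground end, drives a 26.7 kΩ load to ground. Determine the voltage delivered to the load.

V_out ≈ 1.30 mV

Split the track: R_lower = x·R_p = 17.53 kΩ, R_upper = (1−x)·R_p = 17.67 kΩ.
(x·R_p) ‖ R_L = 10.58 kΩ.
Then V_out = V_supply · 10.58/(17.67 + 10.58) = 1.300 mV.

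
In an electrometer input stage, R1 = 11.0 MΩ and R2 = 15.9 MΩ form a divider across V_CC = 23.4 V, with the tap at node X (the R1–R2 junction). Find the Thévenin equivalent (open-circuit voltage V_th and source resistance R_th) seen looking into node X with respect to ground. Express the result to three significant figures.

V_th ≈ 13.8 V, R_th ≈ 6.50 MΩ

Open-circuit (no load on X): V_th = V_CC · R2/(R1 + R2) = 23.4 × 15.9/(11.00 + 15.9) = 13.83 V.
With V_CC suppressed (replaced by a short), R_th = R1 ‖ R2 = (11.00 × 15.9)/(11.00 + 15.9) = 6.502 MΩ.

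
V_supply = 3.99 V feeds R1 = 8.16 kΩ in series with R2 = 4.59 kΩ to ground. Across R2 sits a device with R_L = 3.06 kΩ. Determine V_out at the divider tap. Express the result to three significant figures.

V_out ≈ 0.733 V

First combine the lower leg with the load: R2 ‖ R_L = 1.836 kΩ.
Now apply the divider: V_out = 3.99 × 0.1837 = 0.7329 V.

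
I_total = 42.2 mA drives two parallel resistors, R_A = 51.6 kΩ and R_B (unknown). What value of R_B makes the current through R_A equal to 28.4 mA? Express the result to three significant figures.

The fraction through R_A equals R_B/(R_A+R_B).
28.4/42.2 = R_B/(R_A + R_B) → R_B = R_A · (0.6730)/(1 − 0.6730) = 51.6 × 2.058 = 106.2 kΩ.

R_B ≈ 106 kΩ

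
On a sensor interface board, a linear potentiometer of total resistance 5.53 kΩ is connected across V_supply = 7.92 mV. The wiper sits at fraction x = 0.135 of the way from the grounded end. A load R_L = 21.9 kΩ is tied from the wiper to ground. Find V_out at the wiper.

Split the track: R_lower = x·R_p = 0.7466 kΩ, R_upper = (1−x)·R_p = 4.783 kΩ.
Lower segment in parallel with the load: 0.7466 ‖ 21.9 = 0.7219 kΩ.
Loaded-divider output: V_out = 7.92 × 0.1311 = 1.039 mV.

V_out ≈ 1.04 mV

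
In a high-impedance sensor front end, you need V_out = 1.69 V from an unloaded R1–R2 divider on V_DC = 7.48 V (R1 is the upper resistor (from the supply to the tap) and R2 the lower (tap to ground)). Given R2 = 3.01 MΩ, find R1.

R1 ≈ 10.3 MΩ

The divider ratio is R2/(R1+R2) = 1.69/7.48 = 0.2259.
R1 = R2·(1/k − 1) = 3.01 × 3.426 = 10.31 MΩ.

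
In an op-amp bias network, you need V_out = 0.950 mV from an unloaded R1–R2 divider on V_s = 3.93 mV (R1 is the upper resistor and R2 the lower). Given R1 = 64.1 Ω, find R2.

The divider ratio is R2/(R1+R2) = 0.950/3.93 = 0.2417.
R2 = R1 · 0.2417/(1 − 0.2417) = 20.43 Ω.

R2 ≈ 20.4 Ω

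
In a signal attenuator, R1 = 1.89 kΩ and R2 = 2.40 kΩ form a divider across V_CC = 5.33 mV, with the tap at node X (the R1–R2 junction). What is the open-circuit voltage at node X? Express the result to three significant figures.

With X open, the divider is unloaded: V_th = 5.33 × 2.40/4.290 = 2.982 mV.

V_th ≈ 2.98 mV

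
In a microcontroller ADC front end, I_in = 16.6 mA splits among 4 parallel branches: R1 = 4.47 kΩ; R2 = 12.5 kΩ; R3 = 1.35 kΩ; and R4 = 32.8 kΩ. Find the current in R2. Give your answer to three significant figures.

Total conductance ΣG = 1/4.47 + 1/12.5 + 1/1.35 + 1/32.8 = 1.075 (units of 1/kΩ).
R2 takes the fraction G_k/ΣG = 0.08000/1.075 = 0.07442, so I = 16.6 × 0.07442 = 1.235 mA.

I ≈ 1.24 mA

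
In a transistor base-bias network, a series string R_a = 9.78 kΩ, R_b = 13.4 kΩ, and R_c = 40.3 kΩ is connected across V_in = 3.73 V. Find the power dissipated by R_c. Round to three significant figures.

P ≈ 0.139 mW

The common current is I = 3.73/63.48 = 0.05876 mA.
P(R_c) = I²·R_c = (0.05876)² × 40.3 = 0.1391 mW.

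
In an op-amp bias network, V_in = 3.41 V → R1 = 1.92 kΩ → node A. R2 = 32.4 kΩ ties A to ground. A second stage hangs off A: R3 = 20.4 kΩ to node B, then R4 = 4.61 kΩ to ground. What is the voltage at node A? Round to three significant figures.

Node A sees R2 in parallel with the series input of stage 2, R3 + R4 = 25.01 kΩ.
Effective lower resistance at A: R2 ‖ 25.01 = 14.11 kΩ.
First divider: V_A = V_in · 14.11/(1.92 + 14.11) = 3.002 V.

V_A ≈ 3.00 V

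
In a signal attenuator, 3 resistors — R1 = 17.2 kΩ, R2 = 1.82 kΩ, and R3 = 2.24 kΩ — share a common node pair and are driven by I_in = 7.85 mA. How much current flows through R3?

ΣG = 1/17.2 + 1/1.82 + 1/2.24 = 1.054.
Current divider: I(R3) = I_in · G_k/ΣG = 7.85 × (0.4464/1.054) = 7.85 × 0.4235 = 3.325 mA.

I ≈ 3.32 mA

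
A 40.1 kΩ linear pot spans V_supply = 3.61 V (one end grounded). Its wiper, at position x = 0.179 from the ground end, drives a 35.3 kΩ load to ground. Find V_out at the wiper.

Lower segment x·R_p = 7.178 kΩ; upper segment (1−x)·R_p = 32.92 kΩ.
R_L loads the lower segment: effective lower R = 5.965 kΩ.
Loaded-divider output: V_out = 3.61 × 0.1534 = 0.5537 V.

V_out ≈ 0.554 V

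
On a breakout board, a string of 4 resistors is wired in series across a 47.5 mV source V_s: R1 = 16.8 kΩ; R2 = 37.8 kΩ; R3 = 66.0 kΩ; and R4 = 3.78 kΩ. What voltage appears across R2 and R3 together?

ΣR = 16.8 + 37.8 + 66.0 + 3.78 = 124.4 kΩ.
R_{R2..R3} = 37.8 + 66.0 = 103.8 kΩ.
Voltage divider: V = V_s · (103.8 / 124.4) = 47.5 × 0.8345 = 39.64 mV.

V ≈ 39.6 mV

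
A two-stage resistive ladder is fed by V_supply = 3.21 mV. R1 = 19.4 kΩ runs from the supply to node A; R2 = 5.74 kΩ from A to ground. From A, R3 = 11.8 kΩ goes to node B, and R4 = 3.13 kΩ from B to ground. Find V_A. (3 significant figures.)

Looking into the second stage from A: R3 + R4 = 14.93 kΩ appears in parallel with R2.
Effective lower resistance at A: R2 ‖ 14.93 = 4.146 kΩ.
V_A = 3.21 × 4.146/(19.4 + 4.146) = 0.5652 mV.

V_A ≈ 0.565 mV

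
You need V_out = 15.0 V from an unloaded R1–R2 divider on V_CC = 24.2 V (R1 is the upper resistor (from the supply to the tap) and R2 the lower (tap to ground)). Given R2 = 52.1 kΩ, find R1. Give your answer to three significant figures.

R1 ≈ 32.0 kΩ

Required fraction k = V_out/V_CC = 0.6198.
So R1 = R2 · (V_CC/V_out − 1) = 52.1 × (24.2/15.0 − 1) = 52.1 × 0.6133 = 31.95 kΩ.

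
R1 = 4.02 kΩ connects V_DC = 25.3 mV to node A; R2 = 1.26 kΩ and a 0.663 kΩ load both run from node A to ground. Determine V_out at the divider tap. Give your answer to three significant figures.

V_out ≈ 2.47 mV

First combine the lower leg with the load: R2 ‖ R_L = 0.4344 kΩ.
Voltage divider with the loaded lower leg: V_out = 25.3 × 0.4344/(4.02 + 0.4344) = 25.3 × 0.09752 = 2.467 mV.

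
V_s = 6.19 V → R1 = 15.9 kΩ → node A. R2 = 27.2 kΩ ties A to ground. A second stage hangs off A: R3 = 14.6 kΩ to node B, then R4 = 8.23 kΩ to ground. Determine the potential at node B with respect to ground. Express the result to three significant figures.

Looking into the second stage from A: R3 + R4 = 22.83 kΩ appears in parallel with R2.
R2 ‖ (R3+R4) = 12.41 kΩ.
First divider: V_A = V_s · 12.41/(15.9 + 12.41) = 2.714 V.
V_B = V_A × 0.3605 = 0.9783 V.

V_B ≈ 0.978 V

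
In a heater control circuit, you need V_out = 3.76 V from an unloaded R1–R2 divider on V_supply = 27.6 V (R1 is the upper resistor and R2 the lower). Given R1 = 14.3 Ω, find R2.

R2 ≈ 2.26 Ω

The divider ratio is R2/(R1+R2) = 3.76/27.6 = 0.1362.
So R2 = R1 · V_out/(V_supply − V_out) = 14.3 × 3.76/(27.6 − 3.76) = 14.3 × 0.1577 = 2.255 Ω.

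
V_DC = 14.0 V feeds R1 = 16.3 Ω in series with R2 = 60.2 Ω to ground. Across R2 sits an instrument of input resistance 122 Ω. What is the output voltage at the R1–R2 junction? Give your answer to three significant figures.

First combine the lower leg with the load: R2 ‖ R_L = 40.31 Ω.
Then V_out = V_DC · R2'/(R1 + R2') = 14.0 × 40.31/56.61 = 9.969 V.

V_out ≈ 9.97 V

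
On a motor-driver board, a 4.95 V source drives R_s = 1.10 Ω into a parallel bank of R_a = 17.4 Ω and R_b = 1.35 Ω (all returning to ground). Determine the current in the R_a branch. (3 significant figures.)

I ≈ 0.151 A

Parallel bank: R_p = 1/(1/17.4 + 1/1.35) = 1.253 Ω.
V_A by voltage divider: V_A = 4.95 × 1.253/(1.10 + 1.253) = 2.636 V.
I(R_a) = V_A / R_a = 2.636/17.4 = 0.1515 A.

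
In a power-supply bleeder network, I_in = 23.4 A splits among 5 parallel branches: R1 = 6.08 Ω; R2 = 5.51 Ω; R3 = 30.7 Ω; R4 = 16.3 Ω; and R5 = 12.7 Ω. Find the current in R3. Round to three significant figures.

I ≈ 1.47 A

Total conductance ΣG = 1/6.08 + 1/5.51 + 1/30.7 + 1/16.3 + 1/12.7 = 0.5186 (units of 1/Ω).
R3 takes the fraction G_k/ΣG = 0.03257/0.5186 = 0.06281, so I = 23.4 × 0.06281 = 1.470 A.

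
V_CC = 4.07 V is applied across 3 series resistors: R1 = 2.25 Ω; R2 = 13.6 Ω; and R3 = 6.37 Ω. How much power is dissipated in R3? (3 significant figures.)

P ≈ 0.214 W

ΣR = 22.22 Ω → I = 4.07/22.22 = 0.1832 A.
P(R3) = I²·R3 = (0.1832)² × 6.37 = 0.2137 W.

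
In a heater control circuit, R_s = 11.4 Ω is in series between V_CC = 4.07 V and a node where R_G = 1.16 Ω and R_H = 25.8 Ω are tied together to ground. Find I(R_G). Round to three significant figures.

Parallel bank: R_p = 1/(1/1.16 + 1/25.8) = 1.110 Ω.
V_A = 4.07 × 1.110/12.51 = 0.3612 V.
I(R_G) = V_A / R_G = 0.3612/1.16 = 0.3113 A.

I ≈ 0.311 A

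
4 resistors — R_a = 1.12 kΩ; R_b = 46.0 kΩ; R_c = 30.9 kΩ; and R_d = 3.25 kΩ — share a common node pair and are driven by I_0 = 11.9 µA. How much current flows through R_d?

I ≈ 2.92 µA

Total conductance ΣG = 1/1.12 + 1/46.0 + 1/30.9 + 1/3.25 = 1.255 (units of 1/kΩ).
Current divider: I(R_d) = I_0 · G_k/ΣG = 11.9 × (0.3077/1.255) = 11.9 × 0.2452 = 2.918 µA.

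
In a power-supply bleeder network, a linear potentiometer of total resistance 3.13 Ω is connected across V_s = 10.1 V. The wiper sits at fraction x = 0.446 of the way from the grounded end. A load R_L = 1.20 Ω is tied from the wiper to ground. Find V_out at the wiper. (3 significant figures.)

V_out ≈ 2.74 V

Lower segment x·R_p = 1.396 Ω; upper segment (1−x)·R_p = 1.734 Ω.
Lower segment in parallel with the load: 1.396 ‖ 1.20 = 0.6453 Ω.
Then V_out = V_s · 0.6453/(1.734 + 0.6453) = 2.739 V.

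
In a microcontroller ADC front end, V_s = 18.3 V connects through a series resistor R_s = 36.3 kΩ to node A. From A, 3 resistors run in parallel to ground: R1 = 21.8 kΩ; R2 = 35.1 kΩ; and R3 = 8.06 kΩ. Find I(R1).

Parallel bank: R_p = 1/(1/21.8 + 1/35.1 + 1/8.06) = 5.040 kΩ.
V_A by voltage divider: V_A = 18.3 × 5.040/(36.3 + 5.040) = 2.231 V.
I(R1) = V_A / R1 = 2.231/21.8 = 0.1023 mA.
(Equivalently: I_total = 0.4427 mA, then current-divider fraction G_k/ΣG = 0.2312.)

I ≈ 0.102 mA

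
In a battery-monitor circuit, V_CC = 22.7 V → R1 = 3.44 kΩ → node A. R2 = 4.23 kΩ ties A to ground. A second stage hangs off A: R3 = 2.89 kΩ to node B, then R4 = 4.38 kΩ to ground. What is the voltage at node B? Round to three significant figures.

Looking into the second stage from A: R3 + R4 = 7.270 kΩ appears in parallel with R2.
R2 ‖ (R3+R4) = 2.674 kΩ.
V_A = 22.7 × 2.674/(3.44 + 2.674) = 9.928 V.
V_B = V_A × 0.6025 = 5.982 V.

V_B ≈ 5.98 V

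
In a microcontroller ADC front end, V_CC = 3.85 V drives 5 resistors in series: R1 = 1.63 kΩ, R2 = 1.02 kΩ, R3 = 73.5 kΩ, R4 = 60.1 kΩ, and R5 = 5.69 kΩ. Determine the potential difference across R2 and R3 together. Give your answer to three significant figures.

V ≈ 2.02 V

Series total: ΣR = 1.63 + 1.02 + 73.5 + 60.1 + 5.69 = 141.9 kΩ.
R_{R2..R3} = 1.02 + 73.5 = 74.52 kΩ.
By the voltage-divider rule, V = 3.85 × 74.52/141.9 = 2.021 V.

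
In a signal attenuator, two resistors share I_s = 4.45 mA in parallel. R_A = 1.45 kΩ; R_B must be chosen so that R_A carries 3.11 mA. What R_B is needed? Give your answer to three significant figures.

In a two-way split, I_A/I_s = R_B/(R_A + R_B).
3.11/4.45 = R_B/(R_A + R_B) → R_B = R_A · (0.6989)/(1 − 0.6989) = 1.45 × 2.321 = 3.365 kΩ.

R_B ≈ 3.37 kΩ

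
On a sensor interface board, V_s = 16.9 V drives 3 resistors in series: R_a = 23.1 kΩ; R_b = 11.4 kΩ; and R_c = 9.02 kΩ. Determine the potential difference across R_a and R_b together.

Series total: ΣR = 23.1 + 11.4 + 9.02 = 43.52 kΩ.
R_{R_a..R_b} = 23.1 + 11.4 = 34.50 kΩ.
Voltage divider: V = V_s · (34.50 / 43.52) = 16.9 × 0.7927 = 13.40 V.

V ≈ 13.4 V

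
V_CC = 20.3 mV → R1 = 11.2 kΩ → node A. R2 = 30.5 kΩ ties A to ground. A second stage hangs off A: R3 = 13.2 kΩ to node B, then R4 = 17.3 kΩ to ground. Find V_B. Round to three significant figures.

Node A sees R2 in parallel with the series input of stage 2, R3 + R4 = 30.50 kΩ.
R2 ‖ (R3+R4) = 15.25 kΩ.
V_A = 20.3 × 15.25/(11.2 + 15.25) = 11.70 mV.
Then the unloaded second divider: V_B = V_A × R4/(R3+R4) = 11.70 × 0.5672 = 6.639 mV.

V_B ≈ 6.64 mV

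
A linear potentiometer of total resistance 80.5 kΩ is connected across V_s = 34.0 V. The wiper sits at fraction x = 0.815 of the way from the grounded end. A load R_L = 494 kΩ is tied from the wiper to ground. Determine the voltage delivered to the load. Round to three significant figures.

The pot divides into 14.89 kΩ above the wiper and 65.61 kΩ below.
R_L loads the lower segment: effective lower R = 57.92 kΩ.
Loaded-divider output: V_out = 34.0 × 0.7955 = 27.05 V.

V_out ≈ 27.0 V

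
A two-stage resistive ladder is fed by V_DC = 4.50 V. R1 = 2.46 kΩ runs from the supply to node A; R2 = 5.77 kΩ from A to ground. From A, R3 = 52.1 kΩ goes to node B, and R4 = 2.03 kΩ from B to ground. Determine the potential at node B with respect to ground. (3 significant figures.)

Node A sees R2 in parallel with the series input of stage 2, R3 + R4 = 54.13 kΩ.
R2 ‖ (R3+R4) = 5.214 kΩ.
First divider: V_A = V_DC · 5.214/(2.46 + 5.214) = 3.058 V.
Then the unloaded second divider: V_B = V_A × R4/(R3+R4) = 3.058 × 0.03750 = 0.1147 V.

V_B ≈ 0.115 V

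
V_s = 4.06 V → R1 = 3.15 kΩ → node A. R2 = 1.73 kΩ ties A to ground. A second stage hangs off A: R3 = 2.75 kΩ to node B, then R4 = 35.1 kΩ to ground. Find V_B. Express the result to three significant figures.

V_B ≈ 1.30 V

Node A sees R2 in parallel with the series input of stage 2, R3 + R4 = 37.85 kΩ.
R2 ‖ (R3+R4) = 1.654 kΩ.
First divider: V_A = V_s · 1.654/(3.15 + 1.654) = 1.398 V.
Stage 2 is unloaded, so V_B = V_A · R4/(R3+R4) = 1.398 × 35.1/37.85 = 1.296 V.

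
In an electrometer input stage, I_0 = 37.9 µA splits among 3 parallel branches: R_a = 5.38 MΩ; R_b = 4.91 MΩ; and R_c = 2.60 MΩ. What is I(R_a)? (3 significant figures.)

I ≈ 9.10 µA

ΣG = 1/5.38 + 1/4.91 + 1/2.60 = 0.7742.
R_a takes the fraction G_k/ΣG = 0.1859/0.7742 = 0.2401, so I = 37.9 × 0.2401 = 9.100 µA.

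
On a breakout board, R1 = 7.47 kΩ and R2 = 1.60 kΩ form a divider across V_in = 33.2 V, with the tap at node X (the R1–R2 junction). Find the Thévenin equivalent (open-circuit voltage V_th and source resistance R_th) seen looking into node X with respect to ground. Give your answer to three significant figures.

With X open, the divider is unloaded: V_th = 33.2 × 1.60/9.070 = 5.857 V.
Looking into X with the source shorted: R_th = R1·R2/(R1+R2) = 7.470 × 1.60/9.070 = 1.318 kΩ.

V_th ≈ 5.86 V, R_th ≈ 1.32 kΩ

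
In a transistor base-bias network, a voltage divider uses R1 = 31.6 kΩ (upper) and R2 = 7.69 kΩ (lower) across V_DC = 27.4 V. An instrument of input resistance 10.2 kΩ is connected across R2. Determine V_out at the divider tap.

V_out ≈ 3.34 V

First combine the lower leg with the load: R2 ‖ R_L = 4.384 kΩ.
Now apply the divider: V_out = 27.4 × 0.1218 = 3.339 V.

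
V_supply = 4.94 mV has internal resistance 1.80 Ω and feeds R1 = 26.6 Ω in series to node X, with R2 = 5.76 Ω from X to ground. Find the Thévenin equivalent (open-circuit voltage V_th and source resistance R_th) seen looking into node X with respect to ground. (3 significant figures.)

R1' = 1.80 + 26.6 = 28.40 Ω (source resistance + R1).
V_th is the unloaded tap voltage: V_supply · R2/(R1'+R2) = 4.94 × 0.1686 = 0.8330 mV.
With V_supply suppressed (replaced by a short), R_th = R1' ‖ R2 = (28.40 × 5.76)/(28.40 + 5.76) = 4.789 Ω.

V_th ≈ 0.833 mV, R_th ≈ 4.79 Ω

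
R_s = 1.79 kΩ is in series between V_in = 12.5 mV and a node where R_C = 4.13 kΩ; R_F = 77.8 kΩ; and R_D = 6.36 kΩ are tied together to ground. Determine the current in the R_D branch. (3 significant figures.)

I ≈ 1.13 µA

Equivalent of the parallel group: R_p = 2.426 kΩ.
Node voltage V_A = V_in · R_p/(R_s + R_p) = 12.5 × 0.5754 = 7.193 mV.
I(R_D) = V_A / R_D = 7.193/6.36 = 1.131 µA.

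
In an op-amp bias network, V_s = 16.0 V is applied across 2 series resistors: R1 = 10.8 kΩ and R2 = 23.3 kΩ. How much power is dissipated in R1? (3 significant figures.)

Series current I = V_s/ΣR = 16.0/34.10 = 0.4692 mA.
V(R1) = I·R = 5.067 V; P = V·I = 5.067 × 0.4692 = 2.378 mW.

P ≈ 2.38 mW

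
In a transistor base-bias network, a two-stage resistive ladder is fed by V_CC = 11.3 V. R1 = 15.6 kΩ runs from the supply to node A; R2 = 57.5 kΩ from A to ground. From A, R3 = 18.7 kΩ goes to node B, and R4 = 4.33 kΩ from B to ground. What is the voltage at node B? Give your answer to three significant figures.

Looking into the second stage from A: R3 + R4 = 23.03 kΩ appears in parallel with R2.
R2 ‖ (R3+R4) = 16.44 kΩ.
So V_A = 11.3 × 0.5132 = 5.799 V.
Stage 2 is unloaded, so V_B = V_A · R4/(R3+R4) = 5.799 × 4.33/23.03 = 1.090 V.

V_B ≈ 1.09 V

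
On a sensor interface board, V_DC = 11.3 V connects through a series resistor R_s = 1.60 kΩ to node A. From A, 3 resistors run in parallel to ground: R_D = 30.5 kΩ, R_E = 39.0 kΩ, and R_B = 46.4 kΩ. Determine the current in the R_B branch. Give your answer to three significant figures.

Combine the parallel branches: R_p = (1/30.5 + 1/39.0 + 1/46.4)⁻¹ = 12.50 kΩ.
Node voltage V_A = V_DC · R_p/(R_s + R_p) = 11.3 × 0.8866 = 10.02 V.
I(R_B) = V_A / R_B = 10.02/46.4 = 0.2159 mA.
(Check via current divider: I_total = 0.8012 mA; share G_k/ΣG = 0.2695 → same result.)

I ≈ 0.216 mA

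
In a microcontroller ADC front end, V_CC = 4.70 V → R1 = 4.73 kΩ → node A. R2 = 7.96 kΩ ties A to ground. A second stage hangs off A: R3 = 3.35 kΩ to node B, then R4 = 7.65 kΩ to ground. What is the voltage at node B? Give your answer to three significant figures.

Node A sees R2 in parallel with the series input of stage 2, R3 + R4 = 11.00 kΩ.
Effective lower resistance at A: R2 ‖ 11.00 = 4.618 kΩ.
So V_A = 4.70 × 0.4940 = 2.322 V.
Stage 2 is unloaded, so V_B = V_A · R4/(R3+R4) = 2.322 × 7.65/11.00 = 1.615 V.

V_B ≈ 1.61 V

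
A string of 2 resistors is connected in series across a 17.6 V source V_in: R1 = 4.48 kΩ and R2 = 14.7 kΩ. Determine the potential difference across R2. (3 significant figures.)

V ≈ 13.5 V

Series total: ΣR = 4.48 + 14.7 = 19.18 kΩ.
V = V_in · R/ΣR = 17.6 × 0.7664 = 13.49 V.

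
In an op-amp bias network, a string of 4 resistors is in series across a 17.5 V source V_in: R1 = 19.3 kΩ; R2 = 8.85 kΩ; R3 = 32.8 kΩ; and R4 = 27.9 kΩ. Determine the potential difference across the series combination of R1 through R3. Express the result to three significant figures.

Total series resistance ΣR = 19.3 + 8.85 + 32.8 + 27.9 = 88.85 kΩ.
R_{R1..R3} = 19.3 + 8.85 + 32.8 = 60.95 kΩ.
By the voltage-divider rule, V = 17.5 × 60.95/88.85 = 12.00 V.

V ≈ 12.0 V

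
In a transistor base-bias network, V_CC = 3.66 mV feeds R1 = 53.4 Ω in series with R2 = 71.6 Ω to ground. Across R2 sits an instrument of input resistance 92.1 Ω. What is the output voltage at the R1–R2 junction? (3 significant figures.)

First combine the lower leg with the load: R2 ‖ R_L = 40.28 Ω.
Now apply the divider: V_out = 3.66 × 0.4300 = 1.574 mV.
(Unloaded it would be 2.10 mV; the load pulls it down.)

V_out ≈ 1.57 mV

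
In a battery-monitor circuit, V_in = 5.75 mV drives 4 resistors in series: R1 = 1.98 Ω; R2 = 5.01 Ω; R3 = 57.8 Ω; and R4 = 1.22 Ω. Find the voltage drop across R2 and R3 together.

ΣR = 1.98 + 5.01 + 57.8 + 1.22 = 66.01 Ω.
R_{R2..R3} = 5.01 + 57.8 = 62.81 Ω.
Voltage divider: V = V_in · (62.81 / 66.01) = 5.75 × 0.9515 = 5.471 mV.

V ≈ 5.47 mV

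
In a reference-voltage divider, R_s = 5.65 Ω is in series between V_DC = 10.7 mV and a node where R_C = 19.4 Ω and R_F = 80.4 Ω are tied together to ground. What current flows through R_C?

I ≈ 0.405 mA

Combine the parallel branches: R_p = (1/19.4 + 1/80.4)⁻¹ = 15.63 Ω.
Node voltage V_A = V_DC · R_p/(R_s + R_p) = 10.7 × 0.7345 = 7.859 mV.
Branch current I = V_A/R_C = 7.859/19.4 = 0.4051 mA.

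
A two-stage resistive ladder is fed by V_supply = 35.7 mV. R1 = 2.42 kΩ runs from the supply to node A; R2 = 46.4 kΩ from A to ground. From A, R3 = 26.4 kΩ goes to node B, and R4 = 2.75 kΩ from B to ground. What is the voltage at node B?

Node A sees R2 in parallel with the series input of stage 2, R3 + R4 = 29.15 kΩ.
R2 ‖ (R3+R4) = 17.90 kΩ.
V_A = 35.7 × 17.90/(2.42 + 17.90) = 31.45 mV.
Then the unloaded second divider: V_B = V_A × R4/(R3+R4) = 31.45 × 0.09434 = 2.967 mV.

V_B ≈ 2.97 mV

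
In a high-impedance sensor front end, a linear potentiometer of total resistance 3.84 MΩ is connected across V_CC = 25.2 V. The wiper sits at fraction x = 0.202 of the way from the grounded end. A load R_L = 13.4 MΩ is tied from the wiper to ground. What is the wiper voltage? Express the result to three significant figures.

V_out ≈ 4.87 V

The pot divides into 3.064 MΩ above the wiper and 0.7757 MΩ below.
R_L loads the lower segment: effective lower R = 0.7332 MΩ.
Loaded-divider output: V_out = 25.2 × 0.1931 = 4.866 V.
(Unloaded: V_out = x·V_CC = 5.09 V.)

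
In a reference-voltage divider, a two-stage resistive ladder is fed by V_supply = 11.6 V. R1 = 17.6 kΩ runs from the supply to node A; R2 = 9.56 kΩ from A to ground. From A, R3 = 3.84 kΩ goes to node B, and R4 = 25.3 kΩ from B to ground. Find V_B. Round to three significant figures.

V_B ≈ 2.92 V

Node A sees R2 in parallel with the series input of stage 2, R3 + R4 = 29.14 kΩ.
Effective lower resistance at A: R2 ‖ 29.14 = 7.198 kΩ.
First divider: V_A = V_supply · 7.198/(17.6 + 7.198) = 3.367 V.
V_B = V_A × 0.8682 = 2.923 V.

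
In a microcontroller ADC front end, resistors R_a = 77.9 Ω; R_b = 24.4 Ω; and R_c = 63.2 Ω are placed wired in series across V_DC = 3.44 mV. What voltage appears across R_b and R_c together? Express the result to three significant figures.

Total series resistance ΣR = 77.9 + 24.4 + 63.2 = 165.5 Ω.
R_{R_b..R_c} = 24.4 + 63.2 = 87.60 Ω.
By the voltage-divider rule, V = 3.44 × 87.60/165.5 = 1.821 mV.

V ≈ 1.82 mV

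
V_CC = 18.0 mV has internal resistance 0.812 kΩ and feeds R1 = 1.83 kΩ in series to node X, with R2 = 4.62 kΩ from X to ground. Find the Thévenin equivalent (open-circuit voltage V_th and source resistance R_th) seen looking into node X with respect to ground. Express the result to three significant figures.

V_th ≈ 11.5 mV, R_th ≈ 1.68 kΩ

R1' = 0.812 + 1.83 = 2.642 kΩ (source resistance + R1).
V_th is the unloaded tap voltage: V_CC · R2/(R1'+R2) = 18.0 × 0.6362 = 11.45 mV.
Zeroing V_CC shorts the top of R1' to ground, so R_th = R1' ‖ R2 = 1.681 kΩ.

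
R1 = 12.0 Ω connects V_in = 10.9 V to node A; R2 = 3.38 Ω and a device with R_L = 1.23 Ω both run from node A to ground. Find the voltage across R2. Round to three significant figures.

V_out ≈ 0.762 V

R2 ‖ R_L = (3.38 × 1.23)/(3.38 + 1.23) = 0.9018 Ω.
Voltage divider with the loaded lower leg: V_out = 10.9 × 0.9018/(12.0 + 0.9018) = 10.9 × 0.06990 = 0.7619 V.
(Unloaded it would be 2.40 V; the load pulls it down.)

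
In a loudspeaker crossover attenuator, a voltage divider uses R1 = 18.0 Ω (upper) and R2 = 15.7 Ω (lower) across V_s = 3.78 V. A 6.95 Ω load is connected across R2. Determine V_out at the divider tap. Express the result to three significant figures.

V_out ≈ 0.798 V

First combine the lower leg with the load: R2 ‖ R_L = 4.817 Ω.
Voltage divider with the loaded lower leg: V_out = 3.78 × 4.817/(18.0 + 4.817) = 3.78 × 0.2111 = 0.7981 V.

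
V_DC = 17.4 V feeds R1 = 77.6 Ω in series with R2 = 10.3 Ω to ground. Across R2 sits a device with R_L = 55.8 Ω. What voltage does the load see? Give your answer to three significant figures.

V_out ≈ 1.75 V

First combine the lower leg with the load: R2 ‖ R_L = 8.695 Ω.
Voltage divider with the loaded lower leg: V_out = 17.4 × 8.695/(77.6 + 8.695) = 17.4 × 0.1008 = 1.753 V.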